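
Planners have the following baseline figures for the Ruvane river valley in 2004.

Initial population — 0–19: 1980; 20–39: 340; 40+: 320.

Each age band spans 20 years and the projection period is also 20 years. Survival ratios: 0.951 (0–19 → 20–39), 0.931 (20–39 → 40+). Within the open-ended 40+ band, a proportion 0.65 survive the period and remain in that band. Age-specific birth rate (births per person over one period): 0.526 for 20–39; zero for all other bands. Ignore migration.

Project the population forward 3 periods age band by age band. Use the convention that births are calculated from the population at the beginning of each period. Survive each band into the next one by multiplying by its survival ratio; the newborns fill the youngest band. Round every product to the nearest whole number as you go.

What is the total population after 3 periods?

[period 1]
Births: 340 * 0.526 = 179
20–39: 1980 * 0.951 = 1883
40+: 340 * 0.931 + 320 * 0.65 = 317 + 208 = 525
Population now: 0–19=179, 20–39=1883, 40+=525
[period 2]
Births: 1883 * 0.526 = 990
20–39: 179 * 0.951 = 170
40+: 1883 * 0.931 + 525 * 0.65 = 1753 + 341 = 2094
Population now: 0–19=990, 20–39=170, 40+=2094
[period 3]
Births: 170 * 0.526 = 89
20–39: 990 * 0.951 = 941
40+: 170 * 0.931 + 2094 * 0.65 = 158 + 1361 = 1519
Population now: 0–19=89, 20–39=941, 40+=1519
Total after period 3: 89 + 941 + 1519 = 2549

2549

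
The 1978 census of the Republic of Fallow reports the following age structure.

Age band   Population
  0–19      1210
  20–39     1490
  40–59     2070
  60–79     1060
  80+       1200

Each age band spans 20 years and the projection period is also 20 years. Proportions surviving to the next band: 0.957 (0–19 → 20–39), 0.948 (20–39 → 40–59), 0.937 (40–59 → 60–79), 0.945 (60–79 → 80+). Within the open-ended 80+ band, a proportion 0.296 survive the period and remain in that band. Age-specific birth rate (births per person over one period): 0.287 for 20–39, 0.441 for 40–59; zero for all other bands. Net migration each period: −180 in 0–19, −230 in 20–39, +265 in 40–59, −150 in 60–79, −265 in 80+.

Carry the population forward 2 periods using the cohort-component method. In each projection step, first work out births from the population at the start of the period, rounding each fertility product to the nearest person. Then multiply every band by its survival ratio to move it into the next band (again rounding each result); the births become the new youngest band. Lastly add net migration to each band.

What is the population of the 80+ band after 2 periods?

[period 1]
Births: 1490 × 0.287 = 428 ; 2070 × 0.441 = 913 → 1341
20–39: 1210 × 0.957 = 1158
40–59: 1490 × 0.948 = 1413
60–79: 2070 × 0.937 = 1940
80+: 1060 × 0.945 + 1200 × 0.296 = 1002 + 355 = 1357
Net migration: 0–19 − 180 → 1161; 20–39 − 230 → 928; 40–59 + 265 → 1678; 60–79 − 150 → 1790; 80+ − 265 → 1092
End of period: [1161, 928, 1678, 1790, 1092]
[period 2]
Births: 928 × 0.287 = 266 ; 1678 × 0.441 = 740 → 1006
20–39: 1161 × 0.957 = 1111
40–59: 928 × 0.948 = 880
60–79: 1678 × 0.937 = 1572
80+: 1790 × 0.945 + 1092 × 0.296 = 1692 + 323 = 2015
Net migration: 0–19 − 180 → 826; 20–39 − 230 → 881; 40–59 + 265 → 1145; 60–79 − 150 → 1422; 80+ − 265 → 1750
End of period: [826, 881, 1145, 1422, 1750]

1750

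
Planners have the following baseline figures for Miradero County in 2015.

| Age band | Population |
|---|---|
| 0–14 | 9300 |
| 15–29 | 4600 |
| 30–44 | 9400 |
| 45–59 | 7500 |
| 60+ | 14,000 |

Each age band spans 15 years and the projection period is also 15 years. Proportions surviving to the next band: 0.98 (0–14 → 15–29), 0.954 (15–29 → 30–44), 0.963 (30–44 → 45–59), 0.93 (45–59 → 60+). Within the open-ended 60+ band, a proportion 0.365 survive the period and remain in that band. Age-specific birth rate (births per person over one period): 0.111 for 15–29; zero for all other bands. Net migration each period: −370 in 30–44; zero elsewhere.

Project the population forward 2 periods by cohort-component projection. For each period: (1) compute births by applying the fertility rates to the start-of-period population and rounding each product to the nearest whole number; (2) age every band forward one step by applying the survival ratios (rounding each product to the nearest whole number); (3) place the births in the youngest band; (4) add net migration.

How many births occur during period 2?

Call the bands 1 to 5, youngest first.
After projecting period 1:
Births: 4600 * 0.111 = 511
Band 2: 9300 * 0.98 = 9114
Band 3: 4600 * 0.954 = 4388
Band 4: 9400 * 0.963 = 9052
Band 5: 7500 * 0.93 + 14000 * 0.365 = 6975 + 5110 = 12085
Net migration: Band 3 − 370 → 4018
Giving 511 / 9114 / 4018 / 9052 / 12085.
After projecting period 2:
Births: 9114 * 0.111 = 1012
Band 2: 511 * 0.98 = 501
Band 3: 9114 * 0.954 = 8695
Band 4: 4018 * 0.963 = 3869
Band 5: 9052 * 0.93 + 12085 * 0.365 = 8418 + 4411 = 12829
Net migration: Band 3 − 370 → 8325
Giving 1012 / 501 / 8325 / 3869 / 12829.

1012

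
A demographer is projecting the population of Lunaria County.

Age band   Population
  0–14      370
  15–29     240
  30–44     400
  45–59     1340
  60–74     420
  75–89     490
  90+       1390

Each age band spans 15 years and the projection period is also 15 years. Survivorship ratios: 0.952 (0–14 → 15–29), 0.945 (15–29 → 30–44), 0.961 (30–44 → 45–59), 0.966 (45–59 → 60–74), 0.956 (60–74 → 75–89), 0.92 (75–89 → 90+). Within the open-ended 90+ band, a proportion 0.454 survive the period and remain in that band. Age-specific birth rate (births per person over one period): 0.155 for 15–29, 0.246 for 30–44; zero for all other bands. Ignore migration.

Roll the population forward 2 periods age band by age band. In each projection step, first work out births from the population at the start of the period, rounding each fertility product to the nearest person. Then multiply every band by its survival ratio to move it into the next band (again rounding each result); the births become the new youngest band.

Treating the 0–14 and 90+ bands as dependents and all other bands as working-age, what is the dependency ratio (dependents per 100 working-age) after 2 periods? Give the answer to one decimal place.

42.5

Numbering the bands 1..7 from youngest to oldest:
— Period 1 —
Births: 240 * 0.155 = 37, 400 * 0.246 = 98 → 135
Band 2: 370 * 0.952 = 352
Band 3: 240 * 0.945 = 227
Band 4: 400 * 0.961 = 384
Band 5: 1340 * 0.966 = 1294
Band 6: 420 * 0.956 = 402
Band 7: 490 * 0.92 + 1390 * 0.454 = 451 + 631 = 1082
Population now: 0–14=135, 15–29=352, 30–44=227, 45–59=384, 60–74=1294, 75–89=402, 90+=1082
— Period 2 —
Births: 352 * 0.155 = 55, 227 * 0.246 = 56 → 111
Band 2: 135 * 0.952 = 129
Band 3: 352 * 0.945 = 333
Band 4: 227 * 0.961 = 218
Band 5: 384 * 0.966 = 371
Band 6: 1294 * 0.956 = 1237
Band 7: 402 * 0.92 + 1082 * 0.454 = 370 + 491 = 861
Population now: 0–14=111, 15–29=129, 30–44=333, 45–59=218, 60–74=371, 75–89=1237, 90+=861
Dependents (band 0–14 + band 90+) = 111 + 861 = 972; working-age = 2288; ratio = 972/2288 × 100 = 42.5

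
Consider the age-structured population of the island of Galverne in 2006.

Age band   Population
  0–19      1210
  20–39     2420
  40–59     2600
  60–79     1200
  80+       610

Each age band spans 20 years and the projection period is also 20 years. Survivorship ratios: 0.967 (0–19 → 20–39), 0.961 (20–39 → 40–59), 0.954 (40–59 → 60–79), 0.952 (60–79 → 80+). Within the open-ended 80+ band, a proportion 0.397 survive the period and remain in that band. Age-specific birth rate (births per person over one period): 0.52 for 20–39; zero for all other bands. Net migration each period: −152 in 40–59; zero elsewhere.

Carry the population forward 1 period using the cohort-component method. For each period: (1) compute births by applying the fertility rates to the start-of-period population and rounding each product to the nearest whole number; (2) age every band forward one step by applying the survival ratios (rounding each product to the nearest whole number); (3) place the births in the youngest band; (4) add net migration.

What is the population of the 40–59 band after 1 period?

2174

Numbering the bands 1..5 from youngest to oldest:
Period 1:
Births: 2420 × 0.52 = 1258
Band 2: 1210 × 0.967 = 1170
Band 3: 2420 × 0.961 = 2326
Band 4: 2600 × 0.954 = 2480
Band 5: 1200 × 0.952 + 610 × 0.397 = 1142 + 242 = 1384
Net migration: Band 3 − 152 → 2174
End of period: [1258, 1170, 2174, 2480, 1384]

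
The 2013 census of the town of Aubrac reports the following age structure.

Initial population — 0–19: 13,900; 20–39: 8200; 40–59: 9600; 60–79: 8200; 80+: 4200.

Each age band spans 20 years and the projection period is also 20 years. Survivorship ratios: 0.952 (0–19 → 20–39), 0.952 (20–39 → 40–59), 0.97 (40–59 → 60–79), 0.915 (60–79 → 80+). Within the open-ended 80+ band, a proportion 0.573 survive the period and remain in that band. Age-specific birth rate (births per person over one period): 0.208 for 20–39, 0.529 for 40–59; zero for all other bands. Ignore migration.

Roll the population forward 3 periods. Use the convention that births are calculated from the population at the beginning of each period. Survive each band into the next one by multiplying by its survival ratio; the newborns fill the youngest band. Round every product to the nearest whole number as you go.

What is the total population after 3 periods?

Let band 1 be 0–19 through band 5 = 80+.
— Period 1 —
Births: 8200 × 0.208 = 1706, 9600 × 0.529 = 5078 — total 6784
Band 2: 13900 × 0.952 = 13233
Band 3: 8200 × 0.952 = 7806
Band 4: 9600 × 0.97 = 9312
Band 5: 8200 × 0.915 + 4200 × 0.573 = 7503 + 2407 = 9910
Giving 6784 / 13233 / 7806 / 9312 / 9910.
— Period 2 —
Births: 13233 × 0.208 = 2752, 7806 × 0.529 = 4129 — total 6881
Band 2: 6784 × 0.952 = 6458
Band 3: 13233 × 0.952 = 12598
Band 4: 7806 × 0.97 = 7572
Band 5: 9312 × 0.915 + 9910 × 0.573 = 8520 + 5678 = 14198
Giving 6881 / 6458 / 12598 / 7572 / 14198.
— Period 3 —
Births: 6458 × 0.208 = 1343, 12598 × 0.529 = 6664 — total 8007
Band 2: 6881 × 0.952 = 6551
Band 3: 6458 × 0.952 = 6148
Band 4: 12598 × 0.97 = 12220
Band 5: 7572 × 0.915 + 14198 × 0.573 = 6928 + 8135 = 15063
Giving 8007 / 6551 / 6148 / 12220 / 15063.
Total after period 3: 8007 + 6551 + 6148 + 12220 + 15063 = 47989

47989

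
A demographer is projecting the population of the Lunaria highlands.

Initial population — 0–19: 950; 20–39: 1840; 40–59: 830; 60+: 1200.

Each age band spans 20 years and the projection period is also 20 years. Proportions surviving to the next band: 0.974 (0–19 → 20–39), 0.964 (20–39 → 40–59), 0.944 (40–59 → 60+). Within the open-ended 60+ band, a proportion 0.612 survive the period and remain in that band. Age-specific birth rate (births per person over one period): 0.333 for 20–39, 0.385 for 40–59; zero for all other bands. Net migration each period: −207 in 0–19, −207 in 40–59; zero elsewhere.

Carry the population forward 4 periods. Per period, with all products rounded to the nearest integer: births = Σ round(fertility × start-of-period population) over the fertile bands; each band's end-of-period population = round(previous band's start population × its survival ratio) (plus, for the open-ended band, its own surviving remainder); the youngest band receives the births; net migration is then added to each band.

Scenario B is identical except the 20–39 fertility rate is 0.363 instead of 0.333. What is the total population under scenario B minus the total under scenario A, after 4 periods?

166

Period 1:
Births: 1840 × 0.333 = 613, 830 × 0.385 = 320 → 933
20–39: 950 × 0.974 = 925
40–59: 1840 × 0.964 = 1774
60+: 830 × 0.944 + 1200 × 0.612 = 784 + 734 = 1518
Net migration: 0–19 − 207 → 726; 40–59 − 207 → 1567
Population now: 0–19=726, 20–39=925, 40–59=1567, 60+=1518
Period 2:
Births: 925 × 0.333 = 308, 1567 × 0.385 = 603 → 911
20–39: 726 × 0.974 = 707
40–59: 925 × 0.964 = 892
60+: 1567 × 0.944 + 1518 × 0.612 = 1479 + 929 = 2408
Net migration: 0–19 − 207 → 704; 40–59 − 207 → 685
Population now: 0–19=704, 20–39=707, 40–59=685, 60+=2408
Period 3:
Births: 707 × 0.333 = 235, 685 × 0.385 = 264 → 499
20–39: 704 × 0.974 = 686
40–59: 707 × 0.964 = 682
60+: 685 × 0.944 + 2408 × 0.612 = 647 + 1474 = 2121
Net migration: 0–19 − 207 → 292; 40–59 − 207 → 475
Population now: 0–19=292, 20–39=686, 40–59=475, 60+=2121
Period 4:
Births: 686 × 0.333 = 228, 475 × 0.385 = 183 → 411
20–39: 292 × 0.974 = 284
40–59: 686 × 0.964 = 661
60+: 475 × 0.944 + 2121 × 0.612 = 448 + 1298 = 1746
Net migration: 0–19 − 207 → 204; 40–59 − 207 → 454
Population now: 0–19=204, 20–39=284, 40–59=454, 60+=1746
Scenario A total after 4 periods: 2688
Scenario B projection —
Period 1:
Births: 1840 × 0.363 = 668, 830 × 0.385 = 320 → 988
20–39: 950 × 0.974 = 925
40–59: 1840 × 0.964 = 1774
60+: 830 × 0.944 + 1200 × 0.612 = 784 + 734 = 1518
Net migration: 0–19 − 207 → 781; 40–59 − 207 → 1567
Population now: 0–19=781, 20–39=925, 40–59=1567, 60+=1518
Period 2:
Births: 925 × 0.363 = 336, 1567 × 0.385 = 603 → 939
20–39: 781 × 0.974 = 761
40–59: 925 × 0.964 = 892
60+: 1567 × 0.944 + 1518 × 0.612 = 1479 + 929 = 2408
Net migration: 0–19 − 207 → 732; 40–59 − 207 → 685
Population now: 0–19=732, 20–39=761, 40–59=685, 60+=2408
Period 3:
Births: 761 × 0.363 = 276, 685 × 0.385 = 264 → 540
20–39: 732 × 0.974 = 713
40–59: 761 × 0.964 = 734
60+: 685 × 0.944 + 2408 × 0.612 = 647 + 1474 = 2121
Net migration: 0–19 − 207 → 333; 40–59 − 207 → 527
Population now: 0–19=333, 20–39=713, 40–59=527, 60+=2121
Period 4:
Births: 713 × 0.363 = 259, 527 × 0.385 = 203 → 462
20–39: 333 × 0.974 = 324
40–59: 713 × 0.964 = 687
60+: 527 × 0.944 + 2121 × 0.612 = 497 + 1298 = 1795
Net migration: 0–19 − 207 → 255; 40–59 − 207 → 480
Population now: 0–19=255, 20–39=324, 40–59=480, 60+=1795
Scenario B total after 4 periods: 2854
Difference B − A = 2854 − 2688 = 166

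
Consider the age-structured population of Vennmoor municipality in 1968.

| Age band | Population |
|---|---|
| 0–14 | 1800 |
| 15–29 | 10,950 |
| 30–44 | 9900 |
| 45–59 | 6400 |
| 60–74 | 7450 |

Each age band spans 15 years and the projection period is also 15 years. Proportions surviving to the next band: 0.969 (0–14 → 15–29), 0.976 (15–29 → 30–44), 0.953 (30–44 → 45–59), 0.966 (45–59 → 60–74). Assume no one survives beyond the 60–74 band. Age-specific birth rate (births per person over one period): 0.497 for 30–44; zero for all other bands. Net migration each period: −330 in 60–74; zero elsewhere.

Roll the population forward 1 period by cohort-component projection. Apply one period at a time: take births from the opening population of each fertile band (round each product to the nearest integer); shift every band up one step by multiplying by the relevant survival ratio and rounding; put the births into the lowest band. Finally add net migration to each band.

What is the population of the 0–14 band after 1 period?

— Period 1 —
Births: 9900 * 0.497 = 4920
15–29: 1800 * 0.969 = 1744
30–44: 10950 * 0.976 = 10687
45–59: 9900 * 0.953 = 9435
60–74: 6400 * 0.966 = 6182
Net migration: 60–74 − 330 → 5852
Population now: 0–14=4920, 15–29=1744, 30–44=10687, 45–59=9435, 60–74=5852

4920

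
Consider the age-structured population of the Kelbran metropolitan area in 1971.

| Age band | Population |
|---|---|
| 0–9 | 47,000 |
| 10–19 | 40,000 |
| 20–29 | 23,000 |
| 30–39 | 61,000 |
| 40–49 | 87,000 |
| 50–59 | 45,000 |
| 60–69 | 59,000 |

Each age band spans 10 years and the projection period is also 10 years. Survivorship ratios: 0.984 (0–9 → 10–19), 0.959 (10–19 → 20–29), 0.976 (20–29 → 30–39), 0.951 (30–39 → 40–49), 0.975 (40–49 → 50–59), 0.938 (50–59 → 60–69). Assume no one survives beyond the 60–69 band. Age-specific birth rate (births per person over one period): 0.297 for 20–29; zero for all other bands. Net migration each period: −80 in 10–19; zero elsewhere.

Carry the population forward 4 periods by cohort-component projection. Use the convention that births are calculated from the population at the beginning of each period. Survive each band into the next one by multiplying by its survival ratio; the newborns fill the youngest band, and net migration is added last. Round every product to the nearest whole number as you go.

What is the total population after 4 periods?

Period 1:
Births: 23000 × 0.297 = 6831
10–19: 47000 × 0.984 = 46248
20–29: 40000 × 0.959 = 38360
30–39: 23000 × 0.976 = 22448
40–49: 61000 × 0.951 = 58011
50–59: 87000 × 0.975 = 84825
60–69: 45000 × 0.938 = 42210
Net migration: 10–19 − 80 → 46168
Population now: 0–9=6831, 10–19=46168, 20–29=38360, 30–39=22448, 40–49=58011, 50–59=84825, 60–69=42210
Period 2:
Births: 38360 × 0.297 = 11393
10–19: 6831 × 0.984 = 6722
20–29: 46168 × 0.959 = 44275
30–39: 38360 × 0.976 = 37439
40–49: 22448 × 0.951 = 21348
50–59: 58011 × 0.975 = 56561
60–69: 84825 × 0.938 = 79566
Net migration: 10–19 − 80 → 6642
Population now: 0–9=11393, 10–19=6642, 20–29=44275, 30–39=37439, 40–49=21348, 50–59=56561, 60–69=79566
Period 3:
Births: 44275 × 0.297 = 13150
10–19: 11393 × 0.984 = 11211
20–29: 6642 × 0.959 = 6370
30–39: 44275 × 0.976 = 43212
40–49: 37439 × 0.951 = 35604
50–59: 21348 × 0.975 = 20814
60–69: 56561 × 0.938 = 53054
Net migration: 10–19 − 80 → 11131
Population now: 0–9=13150, 10–19=11131, 20–29=6370, 30–39=43212, 40–49=35604, 50–59=20814, 60–69=53054
Period 4:
Births: 6370 × 0.297 = 1892
10–19: 13150 × 0.984 = 12940
20–29: 11131 × 0.959 = 10675
30–39: 6370 × 0.976 = 6217
40–49: 43212 × 0.951 = 41095
50–59: 35604 × 0.975 = 34714
60–69: 20814 × 0.938 = 19524
Net migration: 10–19 − 80 → 12860
Population now: 0–9=1892, 10–19=12860, 20–29=10675, 30–39=6217, 40–49=41095, 50–59=34714, 60–69=19524
Total after period 4: 1892 + 12860 + 10675 + 6217 + 41095 + 34714 + 19524 = 126977

126977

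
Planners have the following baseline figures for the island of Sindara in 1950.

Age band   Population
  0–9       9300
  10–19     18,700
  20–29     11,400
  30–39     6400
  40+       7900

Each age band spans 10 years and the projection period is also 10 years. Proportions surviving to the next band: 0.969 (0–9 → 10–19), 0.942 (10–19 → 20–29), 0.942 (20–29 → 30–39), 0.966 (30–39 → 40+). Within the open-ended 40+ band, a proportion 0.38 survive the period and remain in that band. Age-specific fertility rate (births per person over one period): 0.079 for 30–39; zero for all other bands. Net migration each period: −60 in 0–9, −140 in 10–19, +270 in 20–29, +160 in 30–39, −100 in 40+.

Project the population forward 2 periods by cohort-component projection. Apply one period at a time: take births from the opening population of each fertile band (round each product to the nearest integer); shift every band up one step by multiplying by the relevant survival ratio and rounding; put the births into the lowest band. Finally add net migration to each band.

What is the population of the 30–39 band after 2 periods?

Period 1:
Births: 6400 × 0.079 = 506
10–19: 9300 × 0.969 = 9012
20–29: 18700 × 0.942 = 17615
30–39: 11400 × 0.942 = 10739
40+: 6400 × 0.966 + 7900 × 0.38 = 6182 + 3002 = 9184
Net migration: 0–9 − 60 → 446; 10–19 − 140 → 8872; 20–29 + 270 → 17885; 30–39 + 160 → 10899; 40+ − 100 → 9084
→ [446, 8872, 17885, 10899, 9084]
Period 2:
Births: 10899 × 0.079 = 861
10–19: 446 × 0.969 = 432
20–29: 8872 × 0.942 = 8357
30–39: 17885 × 0.942 = 16848
40+: 10899 × 0.966 + 9084 × 0.38 = 10528 + 3452 = 13980
Net migration: 0–9 − 60 → 801; 10–19 − 140 → 292; 20–29 + 270 → 8627; 30–39 + 160 → 17008; 40+ − 100 → 13880
→ [801, 292, 8627, 17008, 13880]

17008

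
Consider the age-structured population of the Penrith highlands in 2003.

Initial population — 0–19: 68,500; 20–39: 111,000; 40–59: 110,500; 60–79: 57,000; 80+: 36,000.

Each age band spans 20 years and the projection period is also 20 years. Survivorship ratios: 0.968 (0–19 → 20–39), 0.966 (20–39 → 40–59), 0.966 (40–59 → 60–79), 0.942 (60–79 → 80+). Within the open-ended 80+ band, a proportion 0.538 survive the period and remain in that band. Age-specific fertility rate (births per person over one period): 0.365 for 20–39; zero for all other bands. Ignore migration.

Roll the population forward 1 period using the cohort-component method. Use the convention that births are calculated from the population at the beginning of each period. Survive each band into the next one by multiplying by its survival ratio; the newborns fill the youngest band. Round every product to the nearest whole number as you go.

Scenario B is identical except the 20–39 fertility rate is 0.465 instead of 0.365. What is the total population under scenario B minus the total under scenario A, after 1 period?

[period 1]
Births: 111000 * 0.365 = 40515
20–39: 68500 * 0.968 = 66308
40–59: 111000 * 0.966 = 107226
60–79: 110500 * 0.966 = 106743
80+: 57000 * 0.942 + 36000 * 0.538 = 53694 + 19368 = 73062
→ [40515, 66308, 107226, 106743, 73062]
Scenario A total after 1 period: 393854
Scenario B projection —
[period 1]
Births: 111000 * 0.465 = 51615
20–39: 68500 * 0.968 = 66308
40–59: 111000 * 0.966 = 107226
60–79: 110500 * 0.966 = 106743
80+: 57000 * 0.942 + 36000 * 0.538 = 53694 + 19368 = 73062
→ [51615, 66308, 107226, 106743, 73062]
Scenario B total after 1 period: 404954
Difference B − A = 404954 − 393854 = 11100

11100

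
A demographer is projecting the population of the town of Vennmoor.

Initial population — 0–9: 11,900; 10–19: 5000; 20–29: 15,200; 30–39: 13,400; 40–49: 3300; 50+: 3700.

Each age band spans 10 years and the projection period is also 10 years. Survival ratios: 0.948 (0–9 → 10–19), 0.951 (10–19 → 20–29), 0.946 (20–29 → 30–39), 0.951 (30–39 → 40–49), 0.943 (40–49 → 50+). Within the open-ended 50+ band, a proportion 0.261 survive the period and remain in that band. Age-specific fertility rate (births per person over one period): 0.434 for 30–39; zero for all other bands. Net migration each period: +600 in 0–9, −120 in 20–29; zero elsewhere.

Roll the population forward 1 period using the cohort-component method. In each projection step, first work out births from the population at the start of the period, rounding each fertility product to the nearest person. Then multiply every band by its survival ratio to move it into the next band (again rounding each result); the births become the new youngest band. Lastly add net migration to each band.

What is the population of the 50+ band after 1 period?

4078

Call the groups 1 to 6, youngest first.
[period 1]
Births: 13400 × 0.434 = 5816
Group 2: 11900 × 0.948 = 11281
Group 3: 5000 × 0.951 = 4755
Group 4: 15200 × 0.946 = 14379
Group 5: 13400 × 0.951 = 12743
Group 6: 3300 × 0.943 + 3700 × 0.261 = 3112 + 966 = 4078
Net migration: Group 1 + 600 → 6416; Group 3 − 120 → 4635
Population now: 0–9=6416, 10–19=11281, 20–29=4635, 30–39=14379, 40–49=12743, 50+=4078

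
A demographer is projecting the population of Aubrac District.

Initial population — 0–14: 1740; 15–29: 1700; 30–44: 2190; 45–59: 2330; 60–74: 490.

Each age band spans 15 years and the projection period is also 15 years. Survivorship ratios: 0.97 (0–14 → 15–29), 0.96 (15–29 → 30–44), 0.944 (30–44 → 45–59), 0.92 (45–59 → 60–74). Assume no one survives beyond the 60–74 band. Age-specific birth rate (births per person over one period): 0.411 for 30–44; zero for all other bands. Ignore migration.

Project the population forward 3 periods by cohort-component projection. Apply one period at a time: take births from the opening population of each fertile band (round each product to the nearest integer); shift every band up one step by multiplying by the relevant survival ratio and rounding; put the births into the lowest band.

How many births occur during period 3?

666

(Bands numbered youngest = 1 to oldest = 5.)
Period 1:
Births: 2190 × 0.411 = 900
Band 2: 1740 × 0.97 = 1688
Band 3: 1700 × 0.96 = 1632
Band 4: 2190 × 0.944 = 2067
Band 5: 2330 × 0.92 = 2144
→ [900, 1688, 1632, 2067, 2144]
Period 2:
Births: 1632 × 0.411 = 671
Band 2: 900 × 0.97 = 873
Band 3: 1688 × 0.96 = 1620
Band 4: 1632 × 0.944 = 1541
Band 5: 2067 × 0.92 = 1902
→ [671, 873, 1620, 1541, 1902]
Period 3:
Births: 1620 × 0.411 = 666
Band 2: 671 × 0.97 = 651
Band 3: 873 × 0.96 = 838
Band 4: 1620 × 0.944 = 1529
Band 5: 1541 × 0.92 = 1418
→ [666, 651, 838, 1529, 1418]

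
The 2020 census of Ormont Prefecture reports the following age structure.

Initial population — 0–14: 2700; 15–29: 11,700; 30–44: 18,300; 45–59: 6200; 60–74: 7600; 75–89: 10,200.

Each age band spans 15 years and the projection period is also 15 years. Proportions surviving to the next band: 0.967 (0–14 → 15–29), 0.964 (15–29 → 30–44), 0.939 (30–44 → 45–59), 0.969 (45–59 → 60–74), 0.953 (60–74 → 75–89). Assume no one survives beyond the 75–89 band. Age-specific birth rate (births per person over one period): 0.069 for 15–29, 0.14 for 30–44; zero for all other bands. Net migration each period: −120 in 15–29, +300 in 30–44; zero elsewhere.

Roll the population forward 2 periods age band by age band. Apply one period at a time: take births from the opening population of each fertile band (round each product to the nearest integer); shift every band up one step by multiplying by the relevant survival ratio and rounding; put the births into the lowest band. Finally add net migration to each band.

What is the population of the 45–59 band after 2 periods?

Period 1.
Births: 11700 × 0.069 = 807, 18300 × 0.14 = 2562 → total 3369
15–29: 2700 × 0.967 = 2611
30–44: 11700 × 0.964 = 11279
45–59: 18300 × 0.939 = 17184
60–74: 6200 × 0.969 = 6008
75–89: 7600 × 0.953 = 7243
Net migration: 15–29 − 120 → 2491; 30–44 + 300 → 11579
→ [3369, 2491, 11579, 17184, 6008, 7243]
Period 2.
Births: 2491 × 0.069 = 172, 11579 × 0.14 = 1621 → total 1793
15–29: 3369 × 0.967 = 3258
30–44: 2491 × 0.964 = 2401
45–59: 11579 × 0.939 = 10873
60–74: 17184 × 0.969 = 16651
75–89: 6008 × 0.953 = 5726
Net migration: 15–29 − 120 → 3138; 30–44 + 300 → 2701
→ [1793, 3138, 2701, 10873, 16651, 5726]

10873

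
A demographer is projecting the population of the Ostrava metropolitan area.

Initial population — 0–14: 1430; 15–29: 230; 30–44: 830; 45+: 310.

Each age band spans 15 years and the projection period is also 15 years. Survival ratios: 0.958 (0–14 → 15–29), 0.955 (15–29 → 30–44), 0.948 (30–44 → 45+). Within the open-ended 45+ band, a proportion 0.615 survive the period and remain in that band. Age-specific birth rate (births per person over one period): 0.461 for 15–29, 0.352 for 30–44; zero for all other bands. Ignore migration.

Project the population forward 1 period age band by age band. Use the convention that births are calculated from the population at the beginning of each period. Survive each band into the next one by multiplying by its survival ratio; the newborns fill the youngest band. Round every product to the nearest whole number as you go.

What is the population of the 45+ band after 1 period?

978

Period 1:
Births: 230 * 0.461 = 106, 830 * 0.352 = 292 — total 398
15–29: 1430 * 0.958 = 1370
30–44: 230 * 0.955 = 220
45+: 830 * 0.948 + 310 * 0.615 = 787 + 191 = 978
Giving 398 / 1370 / 220 / 978.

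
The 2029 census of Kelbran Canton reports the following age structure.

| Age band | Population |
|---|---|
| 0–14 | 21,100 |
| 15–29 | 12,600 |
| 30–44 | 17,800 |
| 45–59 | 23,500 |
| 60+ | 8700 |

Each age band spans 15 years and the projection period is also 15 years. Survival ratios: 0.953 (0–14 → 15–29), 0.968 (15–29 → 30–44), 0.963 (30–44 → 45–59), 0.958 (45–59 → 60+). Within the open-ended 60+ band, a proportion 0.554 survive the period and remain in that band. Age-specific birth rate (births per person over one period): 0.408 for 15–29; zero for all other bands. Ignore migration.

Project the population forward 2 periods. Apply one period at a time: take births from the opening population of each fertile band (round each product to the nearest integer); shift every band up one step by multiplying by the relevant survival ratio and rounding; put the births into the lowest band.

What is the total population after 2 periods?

[period 1]
Births: 12600 × 0.408 = 5141
15–29: 21100 × 0.953 = 20108
30–44: 12600 × 0.968 = 12197
45–59: 17800 × 0.963 = 17141
60+: 23500 × 0.958 + 8700 × 0.554 = 22513 + 4820 = 27333
Giving 5141 / 20108 / 12197 / 17141 / 27333.
[period 2]
Births: 20108 × 0.408 = 8204
15–29: 5141 × 0.953 = 4899
30–44: 20108 × 0.968 = 19465
45–59: 12197 × 0.963 = 11746
60+: 17141 × 0.958 + 27333 × 0.554 = 16421 + 15142 = 31563
Giving 8204 / 4899 / 19465 / 11746 / 31563.
Total after period 2: 8204 + 4899 + 19465 + 11746 + 31563 = 75877

75877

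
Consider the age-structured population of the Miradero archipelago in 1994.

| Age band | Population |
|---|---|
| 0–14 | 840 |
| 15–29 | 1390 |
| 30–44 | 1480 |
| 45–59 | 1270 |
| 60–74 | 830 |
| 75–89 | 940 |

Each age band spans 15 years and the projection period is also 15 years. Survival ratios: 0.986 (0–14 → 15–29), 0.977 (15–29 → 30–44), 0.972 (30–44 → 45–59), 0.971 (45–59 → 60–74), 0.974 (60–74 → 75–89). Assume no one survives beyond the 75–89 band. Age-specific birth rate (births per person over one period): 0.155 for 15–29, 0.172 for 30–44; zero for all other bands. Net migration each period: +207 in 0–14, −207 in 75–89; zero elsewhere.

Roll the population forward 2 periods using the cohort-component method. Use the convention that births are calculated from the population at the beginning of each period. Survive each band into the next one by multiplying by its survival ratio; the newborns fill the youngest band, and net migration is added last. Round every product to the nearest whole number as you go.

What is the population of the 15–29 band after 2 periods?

(Bands numbered youngest = 1 to oldest = 6.)
Period 1:
Births: 1390 × 0.155 = 215  |  1480 × 0.172 = 255 → total 470
Band 2: 840 × 0.986 = 828
Band 3: 1390 × 0.977 = 1358
Band 4: 1480 × 0.972 = 1439
Band 5: 1270 × 0.971 = 1233
Band 6: 830 × 0.974 = 808
Net migration: Band 1 + 207 → 677; Band 6 − 207 → 601
Giving 677 / 828 / 1358 / 1439 / 1233 / 601.
Period 2:
Births: 828 × 0.155 = 128  |  1358 × 0.172 = 234 → total 362
Band 2: 677 × 0.986 = 668
Band 3: 828 × 0.977 = 809
Band 4: 1358 × 0.972 = 1320
Band 5: 1439 × 0.971 = 1397
Band 6: 1233 × 0.974 = 1201
Net migration: Band 1 + 207 → 569; Band 6 − 207 → 994
Giving 569 / 668 / 809 / 1320 / 1397 / 994.

668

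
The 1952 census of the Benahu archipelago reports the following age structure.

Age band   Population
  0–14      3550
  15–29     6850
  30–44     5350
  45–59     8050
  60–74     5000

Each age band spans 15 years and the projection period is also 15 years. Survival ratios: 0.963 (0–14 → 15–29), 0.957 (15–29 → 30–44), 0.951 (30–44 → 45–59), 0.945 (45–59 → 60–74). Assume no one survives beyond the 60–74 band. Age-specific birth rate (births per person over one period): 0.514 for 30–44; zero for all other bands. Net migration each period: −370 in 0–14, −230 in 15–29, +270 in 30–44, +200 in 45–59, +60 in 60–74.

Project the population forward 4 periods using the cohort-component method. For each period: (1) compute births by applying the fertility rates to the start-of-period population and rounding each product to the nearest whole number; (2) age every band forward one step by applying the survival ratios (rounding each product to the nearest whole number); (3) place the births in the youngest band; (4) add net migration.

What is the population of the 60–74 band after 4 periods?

After projecting period 1:
Births: 5350 × 0.514 = 2750
15–29: 3550 × 0.963 = 3419
30–44: 6850 × 0.957 = 6555
45–59: 5350 × 0.951 = 5088
60–74: 8050 × 0.945 = 7607
Net migration: 0–14 − 370 → 2380; 15–29 − 230 → 3189; 30–44 + 270 → 6825; 45–59 + 200 → 5288; 60–74 + 60 → 7667
Giving 2380 / 3189 / 6825 / 5288 / 7667.
After projecting period 2:
Births: 6825 × 0.514 = 3508
15–29: 2380 × 0.963 = 2292
30–44: 3189 × 0.957 = 3052
45–59: 6825 × 0.951 = 6491
60–74: 5288 × 0.945 = 4997
Net migration: 0–14 − 370 → 3138; 15–29 − 230 → 2062; 30–44 + 270 → 3322; 45–59 + 200 → 6691; 60–74 + 60 → 5057
Giving 3138 / 2062 / 3322 / 6691 / 5057.
After projecting period 3:
Births: 3322 × 0.514 = 1708
15–29: 3138 × 0.963 = 3022
30–44: 2062 × 0.957 = 1973
45–59: 3322 × 0.951 = 3159
60–74: 6691 × 0.945 = 6323
Net migration: 0–14 − 370 → 1338; 15–29 − 230 → 2792; 30–44 + 270 → 2243; 45–59 + 200 → 3359; 60–74 + 60 → 6383
Giving 1338 / 2792 / 2243 / 3359 / 6383.
After projecting period 4:
Births: 2243 × 0.514 = 1153
15–29: 1338 × 0.963 = 1288
30–44: 2792 × 0.957 = 2672
45–59: 2243 × 0.951 = 2133
60–74: 3359 × 0.945 = 3174
Net migration: 0–14 − 370 → 783; 15–29 − 230 → 1058; 30–44 + 270 → 2942; 45–59 + 200 → 2333; 60–74 + 60 → 3234
Giving 783 / 1058 / 2942 / 2333 / 3234.

3234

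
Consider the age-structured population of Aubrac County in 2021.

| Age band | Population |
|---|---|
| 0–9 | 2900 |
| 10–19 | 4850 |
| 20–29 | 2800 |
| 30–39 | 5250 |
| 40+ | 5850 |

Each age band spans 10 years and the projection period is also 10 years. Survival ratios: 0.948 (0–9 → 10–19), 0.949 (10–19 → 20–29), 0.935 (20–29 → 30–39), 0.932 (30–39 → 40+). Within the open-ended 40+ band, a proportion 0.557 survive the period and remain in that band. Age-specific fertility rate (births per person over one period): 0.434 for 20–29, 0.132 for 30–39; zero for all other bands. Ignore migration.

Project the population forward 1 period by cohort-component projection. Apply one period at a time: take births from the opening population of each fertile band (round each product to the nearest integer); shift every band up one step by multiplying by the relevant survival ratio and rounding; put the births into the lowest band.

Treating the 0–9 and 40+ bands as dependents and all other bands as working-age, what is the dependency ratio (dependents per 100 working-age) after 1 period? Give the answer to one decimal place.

[period 1]
Births: 2800 × 0.434 = 1215 ; 5250 × 0.132 = 693 → 1908
10–19: 2900 × 0.948 = 2749
20–29: 4850 × 0.949 = 4603
30–39: 2800 × 0.935 = 2618
40+: 5250 × 0.932 + 5850 × 0.557 = 4893 + 3258 = 8151
End of period: [1908, 2749, 4603, 2618, 8151]
Dependents (band 0–9 + band 40+) = 1908 + 8151 = 10059; working-age = 9970; ratio = 10059/9970 × 100 = 100.9

100.9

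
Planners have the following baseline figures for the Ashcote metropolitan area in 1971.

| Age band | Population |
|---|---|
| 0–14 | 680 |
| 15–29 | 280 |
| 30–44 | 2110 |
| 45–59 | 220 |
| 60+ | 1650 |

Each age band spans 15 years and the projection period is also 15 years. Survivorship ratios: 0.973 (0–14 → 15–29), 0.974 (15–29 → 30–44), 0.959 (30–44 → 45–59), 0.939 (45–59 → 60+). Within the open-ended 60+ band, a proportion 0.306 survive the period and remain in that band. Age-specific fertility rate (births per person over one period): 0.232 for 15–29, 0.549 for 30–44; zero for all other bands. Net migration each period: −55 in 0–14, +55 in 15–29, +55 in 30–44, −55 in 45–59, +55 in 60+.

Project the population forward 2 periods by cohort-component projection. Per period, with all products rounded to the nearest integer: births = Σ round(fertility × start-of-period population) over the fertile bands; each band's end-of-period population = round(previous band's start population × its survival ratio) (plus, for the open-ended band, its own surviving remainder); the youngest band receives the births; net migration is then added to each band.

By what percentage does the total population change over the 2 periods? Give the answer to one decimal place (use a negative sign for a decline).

Call the groups 1 to 5, youngest first.
— Period 1 —
Births: 280 × 0.232 = 65, 2110 × 0.549 = 1158 ⇒ total 1223
Group 2: 680 × 0.973 = 662
Group 3: 280 × 0.974 = 273
Group 4: 2110 × 0.959 = 2023
Group 5: 220 × 0.939 + 1650 × 0.306 = 207 + 505 = 712
Net migration: Group 1 − 55 → 1168; Group 2 + 55 → 717; Group 3 + 55 → 328; Group 4 − 55 → 1968; Group 5 + 55 → 767
Giving 1168 / 717 / 328 / 1968 / 767.
— Period 2 —
Births: 717 × 0.232 = 166, 328 × 0.549 = 180 ⇒ total 346
Group 2: 1168 × 0.973 = 1136
Group 3: 717 × 0.974 = 698
Group 4: 328 × 0.959 = 315
Group 5: 1968 × 0.939 + 767 × 0.306 = 1848 + 235 = 2083
Net migration: Group 1 − 55 → 291; Group 2 + 55 → 1191; Group 3 + 55 → 753; Group 4 − 55 → 260; Group 5 + 55 → 2138
Giving 291 / 1191 / 753 / 260 / 2138.
Total: 4940 → 4633; change = -307; percentage change = -6.2%

-6.2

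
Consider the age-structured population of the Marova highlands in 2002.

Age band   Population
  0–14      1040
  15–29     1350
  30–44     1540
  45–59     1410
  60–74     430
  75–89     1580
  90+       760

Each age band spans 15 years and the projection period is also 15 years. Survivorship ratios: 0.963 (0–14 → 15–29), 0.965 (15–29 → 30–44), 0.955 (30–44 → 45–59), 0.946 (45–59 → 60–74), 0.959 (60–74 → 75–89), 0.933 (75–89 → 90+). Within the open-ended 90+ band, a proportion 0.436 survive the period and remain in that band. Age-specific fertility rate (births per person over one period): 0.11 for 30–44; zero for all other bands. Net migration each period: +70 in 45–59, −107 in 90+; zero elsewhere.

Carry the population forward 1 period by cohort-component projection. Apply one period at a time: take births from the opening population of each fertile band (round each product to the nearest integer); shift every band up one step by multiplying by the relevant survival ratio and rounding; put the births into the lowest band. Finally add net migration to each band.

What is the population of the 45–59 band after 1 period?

After projecting period 1:
Births: 1540 * 0.11 = 169
15–29: 1040 * 0.963 = 1002
30–44: 1350 * 0.965 = 1303
45–59: 1540 * 0.955 = 1471
60–74: 1410 * 0.946 = 1334
75–89: 430 * 0.959 = 412
90+: 1580 * 0.933 + 760 * 0.436 = 1474 + 331 = 1805
Net migration: 45–59 + 70 → 1541; 90+ − 107 → 1698
→ [169, 1002, 1303, 1541, 1334, 412, 1698]

1541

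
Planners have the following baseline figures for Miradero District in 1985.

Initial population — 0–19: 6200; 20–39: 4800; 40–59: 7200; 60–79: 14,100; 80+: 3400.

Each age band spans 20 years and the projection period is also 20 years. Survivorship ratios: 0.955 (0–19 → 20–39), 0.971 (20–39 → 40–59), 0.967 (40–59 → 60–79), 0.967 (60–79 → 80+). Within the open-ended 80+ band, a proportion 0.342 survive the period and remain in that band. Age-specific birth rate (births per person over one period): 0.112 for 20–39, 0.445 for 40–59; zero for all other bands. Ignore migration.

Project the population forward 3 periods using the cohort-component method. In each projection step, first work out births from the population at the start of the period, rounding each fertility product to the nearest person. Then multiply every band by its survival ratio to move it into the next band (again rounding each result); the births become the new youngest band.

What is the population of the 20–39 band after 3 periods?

2614

After projecting period 1:
Births: 4800 × 0.112 = 538 ; 7200 × 0.445 = 3204 — total 3742
20–39: 6200 × 0.955 = 5921
40–59: 4800 × 0.971 = 4661
60–79: 7200 × 0.967 = 6962
80+: 14100 × 0.967 + 3400 × 0.342 = 13635 + 1163 = 14798
Giving 3742 / 5921 / 4661 / 6962 / 14798.
After projecting period 2:
Births: 5921 × 0.112 = 663 ; 4661 × 0.445 = 2074 — total 2737
20–39: 3742 × 0.955 = 3574
40–59: 5921 × 0.971 = 5749
60–79: 4661 × 0.967 = 4507
80+: 6962 × 0.967 + 14798 × 0.342 = 6732 + 5061 = 11793
Giving 2737 / 3574 / 5749 / 4507 / 11793.
After projecting period 3:
Births: 3574 × 0.112 = 400 ; 5749 × 0.445 = 2558 — total 2958
20–39: 2737 × 0.955 = 2614
40–59: 3574 × 0.971 = 3470
60–79: 5749 × 0.967 = 5559
80+: 4507 × 0.967 + 11793 × 0.342 = 4358 + 4033 = 8391
Giving 2958 / 2614 / 3470 / 5559 / 8391.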